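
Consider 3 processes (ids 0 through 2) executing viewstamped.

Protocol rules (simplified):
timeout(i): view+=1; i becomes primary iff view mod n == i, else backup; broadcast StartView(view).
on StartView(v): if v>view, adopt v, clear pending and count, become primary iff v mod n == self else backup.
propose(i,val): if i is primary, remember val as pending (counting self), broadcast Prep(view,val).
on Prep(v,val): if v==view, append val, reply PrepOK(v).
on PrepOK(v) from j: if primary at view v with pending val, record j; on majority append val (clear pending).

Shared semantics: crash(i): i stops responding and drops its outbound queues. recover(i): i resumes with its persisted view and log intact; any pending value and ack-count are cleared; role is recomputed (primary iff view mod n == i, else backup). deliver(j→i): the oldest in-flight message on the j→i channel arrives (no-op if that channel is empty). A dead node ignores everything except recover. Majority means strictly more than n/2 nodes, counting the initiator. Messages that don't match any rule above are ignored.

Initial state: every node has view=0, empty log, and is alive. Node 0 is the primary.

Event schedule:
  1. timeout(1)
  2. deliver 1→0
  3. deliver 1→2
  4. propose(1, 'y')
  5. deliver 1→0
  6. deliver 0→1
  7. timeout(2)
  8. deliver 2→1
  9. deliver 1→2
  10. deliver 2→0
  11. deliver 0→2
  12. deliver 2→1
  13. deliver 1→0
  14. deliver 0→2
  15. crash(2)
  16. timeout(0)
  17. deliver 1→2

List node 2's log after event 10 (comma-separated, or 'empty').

1. timeout(1):  <1:prim v1 ->
2. deliver 1→0:  <0:back v1 ->
3. deliver 1→2:  <2:back v1 ->
4. propose(1,'y'):  nop
5. deliver 1→0:  <0:back v1 y>
6. deliver 0→1:  <1:prim v1 y>
7. timeout(2):  <2:prim v2 ->
8. deliver 2→1:  <1:back v2 y>
9. deliver 1→2:  nop
10. deliver 2→0:  <0:back v2 y>

empty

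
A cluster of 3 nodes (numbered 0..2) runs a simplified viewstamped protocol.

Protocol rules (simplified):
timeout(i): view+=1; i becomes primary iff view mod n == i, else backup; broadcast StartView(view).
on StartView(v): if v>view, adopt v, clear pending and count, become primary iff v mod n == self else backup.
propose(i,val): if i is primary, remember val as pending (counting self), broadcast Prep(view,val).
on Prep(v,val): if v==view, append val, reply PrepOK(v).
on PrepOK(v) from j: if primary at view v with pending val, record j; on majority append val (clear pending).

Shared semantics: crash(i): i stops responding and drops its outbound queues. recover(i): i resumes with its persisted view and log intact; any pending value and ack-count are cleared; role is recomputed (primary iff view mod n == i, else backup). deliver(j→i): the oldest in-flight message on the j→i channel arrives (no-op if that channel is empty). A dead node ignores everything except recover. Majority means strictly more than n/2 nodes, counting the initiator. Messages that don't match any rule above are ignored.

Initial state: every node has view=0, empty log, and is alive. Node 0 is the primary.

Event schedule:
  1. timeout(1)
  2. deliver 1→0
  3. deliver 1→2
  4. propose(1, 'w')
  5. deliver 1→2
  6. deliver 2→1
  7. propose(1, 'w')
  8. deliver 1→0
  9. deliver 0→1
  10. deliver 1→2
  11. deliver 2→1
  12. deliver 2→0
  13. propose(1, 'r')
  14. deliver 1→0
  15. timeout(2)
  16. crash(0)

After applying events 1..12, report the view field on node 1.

1

after 1 — timeout(1): n1:prim/v1/[-]
after 2 — deliver 1→0: n0:back/v1/[-]
after 3 — deliver 1→2: n2:back/v1/[-]
after 4 — propose(1,'w'): ·
after 5 — deliver 1→2: n2:back/v1/[w]
after 6 — deliver 2→1: n1:prim/v1/[w]
after 7 — propose(1,'w'): ·
after 8 — deliver 1→0: n0:back/v1/[w]
after 9 — deliver 0→1: n1:prim/v1/[w,w]
after 10 — deliver 1→2: n2:back/v1/[w,w]
after 11 — deliver 2→1: ·
after 12 — deliver 2→0: ·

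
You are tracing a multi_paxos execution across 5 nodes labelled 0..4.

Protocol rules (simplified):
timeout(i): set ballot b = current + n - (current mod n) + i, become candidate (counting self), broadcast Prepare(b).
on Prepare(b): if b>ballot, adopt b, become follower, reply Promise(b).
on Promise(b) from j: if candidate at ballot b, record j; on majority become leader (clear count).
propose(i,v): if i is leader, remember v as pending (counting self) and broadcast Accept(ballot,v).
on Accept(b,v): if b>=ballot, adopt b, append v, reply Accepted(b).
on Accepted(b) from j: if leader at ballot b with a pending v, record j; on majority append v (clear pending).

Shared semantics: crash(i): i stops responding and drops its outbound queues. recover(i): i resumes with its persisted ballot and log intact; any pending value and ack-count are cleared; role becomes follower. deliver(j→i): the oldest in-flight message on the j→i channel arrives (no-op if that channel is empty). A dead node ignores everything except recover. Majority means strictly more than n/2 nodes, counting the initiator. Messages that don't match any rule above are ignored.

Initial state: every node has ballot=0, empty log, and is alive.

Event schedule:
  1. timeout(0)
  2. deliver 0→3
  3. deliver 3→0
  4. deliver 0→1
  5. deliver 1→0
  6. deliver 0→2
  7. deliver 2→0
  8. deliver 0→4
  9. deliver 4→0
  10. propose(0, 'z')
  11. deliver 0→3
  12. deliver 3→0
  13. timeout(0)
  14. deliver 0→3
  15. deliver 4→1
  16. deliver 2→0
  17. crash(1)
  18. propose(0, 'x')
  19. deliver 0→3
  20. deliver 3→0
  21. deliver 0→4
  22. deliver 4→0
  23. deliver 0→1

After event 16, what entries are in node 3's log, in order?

z

[1] timeout(0) → N0(cand b5 [-])
[2] deliver 0→3 → N3(foll b5 [-])
[3] deliver 3→0 → ∅
[4] deliver 0→1 → N1(foll b5 [-])
[5] deliver 1→0 → N0(lead b5 [-])
[6] deliver 0→2 → N2(foll b5 [-])
[7] deliver 2→0 → ∅
[8] deliver 0→4 → N4(foll b5 [-])
[9] deliver 4→0 → ∅
[10] propose(0,'z') → ∅
[11] deliver 0→3 → N3(foll b5 [z])
[12] deliver 3→0 → ∅
[13] timeout(0) → N0(cand b10 [-])
[14] deliver 0→3 → N3(foll b10 [z])
[15] deliver 4→1 → ∅
[16] deliver 2→0 → ∅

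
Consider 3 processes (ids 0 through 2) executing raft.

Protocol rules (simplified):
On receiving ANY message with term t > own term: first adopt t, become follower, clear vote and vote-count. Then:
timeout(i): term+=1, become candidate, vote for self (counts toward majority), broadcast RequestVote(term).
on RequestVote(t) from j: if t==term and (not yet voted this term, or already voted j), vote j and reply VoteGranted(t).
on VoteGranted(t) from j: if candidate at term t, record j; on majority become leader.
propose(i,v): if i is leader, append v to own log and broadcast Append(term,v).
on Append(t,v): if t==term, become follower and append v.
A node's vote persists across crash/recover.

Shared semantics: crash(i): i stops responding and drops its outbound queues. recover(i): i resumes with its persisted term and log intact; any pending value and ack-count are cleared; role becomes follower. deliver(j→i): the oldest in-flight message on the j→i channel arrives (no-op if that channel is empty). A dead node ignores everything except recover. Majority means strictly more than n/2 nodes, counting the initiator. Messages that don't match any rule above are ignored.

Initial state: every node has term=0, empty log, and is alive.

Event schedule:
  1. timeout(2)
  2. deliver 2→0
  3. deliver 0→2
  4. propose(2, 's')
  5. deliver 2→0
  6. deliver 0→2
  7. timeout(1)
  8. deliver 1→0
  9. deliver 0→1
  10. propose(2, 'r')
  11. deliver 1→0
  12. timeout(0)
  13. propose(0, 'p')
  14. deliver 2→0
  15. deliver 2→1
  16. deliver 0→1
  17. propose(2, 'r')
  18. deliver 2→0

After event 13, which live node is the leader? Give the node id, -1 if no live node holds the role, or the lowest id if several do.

step 1 timeout(2): 2={cand,t=1,log=-}
step 2 deliver 2→0: 0={foll,t=1,log=-}
step 3 deliver 0→2: 2={lead,t=1,log=-}
step 4 propose(2,'s'): 2={lead,t=1,log=s}
step 5 deliver 2→0: 0={foll,t=1,log=s}
step 6 deliver 0→2: —
step 7 timeout(1): 1={cand,t=1,log=-}
step 8 deliver 1→0: —
step 9 deliver 0→1: —
step 10 propose(2,'r'): 2={lead,t=1,log=s,r}
step 11 deliver 1→0: —
step 12 timeout(0): 0={cand,t=2,log=s}
step 13 propose(0,'p'): —

2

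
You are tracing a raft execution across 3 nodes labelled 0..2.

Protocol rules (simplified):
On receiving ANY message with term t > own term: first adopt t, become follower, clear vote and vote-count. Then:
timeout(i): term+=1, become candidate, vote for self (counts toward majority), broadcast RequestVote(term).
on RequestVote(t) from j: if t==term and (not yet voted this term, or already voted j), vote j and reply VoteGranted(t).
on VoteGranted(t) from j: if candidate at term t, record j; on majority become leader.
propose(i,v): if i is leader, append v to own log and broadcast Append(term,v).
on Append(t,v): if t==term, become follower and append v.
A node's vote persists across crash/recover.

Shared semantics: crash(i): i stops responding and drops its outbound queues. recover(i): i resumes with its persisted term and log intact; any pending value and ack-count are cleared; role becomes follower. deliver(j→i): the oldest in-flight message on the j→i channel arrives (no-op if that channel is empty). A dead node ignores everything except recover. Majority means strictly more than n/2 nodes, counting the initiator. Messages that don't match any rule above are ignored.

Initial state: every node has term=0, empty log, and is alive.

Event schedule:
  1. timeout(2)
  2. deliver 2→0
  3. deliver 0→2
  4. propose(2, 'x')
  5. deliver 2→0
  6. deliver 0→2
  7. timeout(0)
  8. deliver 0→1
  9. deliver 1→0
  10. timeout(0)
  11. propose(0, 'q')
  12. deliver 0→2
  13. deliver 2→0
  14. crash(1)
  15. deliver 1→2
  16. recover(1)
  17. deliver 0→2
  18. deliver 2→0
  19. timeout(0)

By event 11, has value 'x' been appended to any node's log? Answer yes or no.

yes

[1] timeout(2) → N2(cand t1 [-])
[2] deliver 2→0 → N0(foll t1 [-])
[3] deliver 0→2 → N2(lead t1 [-])
[4] propose(2,'x') → N2(lead t1 [x])
[5] deliver 2→0 → N0(foll t1 [x])
[6] deliver 0→2 → ∅
[7] timeout(0) → N0(cand t2 [x])
[8] deliver 0→1 → N1(foll t2 [-])
[9] deliver 1→0 → N0(lead t2 [x])
[10] timeout(0) → N0(cand t3 [x])
[11] propose(0,'q') → ∅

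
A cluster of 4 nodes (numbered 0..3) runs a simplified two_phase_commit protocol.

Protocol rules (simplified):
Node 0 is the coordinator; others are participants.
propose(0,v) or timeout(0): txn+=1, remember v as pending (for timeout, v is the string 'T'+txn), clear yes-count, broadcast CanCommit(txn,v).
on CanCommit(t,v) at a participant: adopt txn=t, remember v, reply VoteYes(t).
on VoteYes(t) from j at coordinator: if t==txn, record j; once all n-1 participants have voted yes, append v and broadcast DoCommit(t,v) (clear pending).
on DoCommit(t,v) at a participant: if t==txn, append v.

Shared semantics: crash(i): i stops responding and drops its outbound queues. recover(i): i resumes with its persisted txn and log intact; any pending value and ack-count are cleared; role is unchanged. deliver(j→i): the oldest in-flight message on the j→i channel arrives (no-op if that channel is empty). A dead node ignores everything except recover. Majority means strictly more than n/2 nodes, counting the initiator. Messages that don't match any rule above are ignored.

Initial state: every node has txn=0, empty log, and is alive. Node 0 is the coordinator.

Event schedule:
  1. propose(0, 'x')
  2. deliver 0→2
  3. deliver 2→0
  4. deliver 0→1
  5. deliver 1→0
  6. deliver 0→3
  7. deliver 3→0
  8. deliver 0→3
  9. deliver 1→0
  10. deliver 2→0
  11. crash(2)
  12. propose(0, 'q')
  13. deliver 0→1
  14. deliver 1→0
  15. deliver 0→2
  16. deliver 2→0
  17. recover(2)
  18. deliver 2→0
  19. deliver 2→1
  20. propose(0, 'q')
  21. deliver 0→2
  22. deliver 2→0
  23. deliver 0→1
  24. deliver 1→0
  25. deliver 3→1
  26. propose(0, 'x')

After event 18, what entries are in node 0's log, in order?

e1 propose(0,'x'): 0[coor,t=1,-]
e2 deliver 0→2: 2[part,t=1,-]
e3 deliver 2→0: ·
e4 deliver 0→1: 1[part,t=1,-]
e5 deliver 1→0: ·
e6 deliver 0→3: 3[part,t=1,-]
e7 deliver 3→0: 0[coor,t=1,x]
e8 deliver 0→3: 3[part,t=1,x]
e9 deliver 1→0: ·
e10 deliver 2→0: ·
e11 crash(2): 2[✗part,t=1,-]
e12 propose(0,'q'): 0[coor,t=2,x]
e13 deliver 0→1: 1[part,t=1,x]
e14 deliver 1→0: ·
e15 deliver 0→2: ·
e16 deliver 2→0: ·
e17 recover(2): 2[part,t=1,-]
e18 deliver 2→0: ·

x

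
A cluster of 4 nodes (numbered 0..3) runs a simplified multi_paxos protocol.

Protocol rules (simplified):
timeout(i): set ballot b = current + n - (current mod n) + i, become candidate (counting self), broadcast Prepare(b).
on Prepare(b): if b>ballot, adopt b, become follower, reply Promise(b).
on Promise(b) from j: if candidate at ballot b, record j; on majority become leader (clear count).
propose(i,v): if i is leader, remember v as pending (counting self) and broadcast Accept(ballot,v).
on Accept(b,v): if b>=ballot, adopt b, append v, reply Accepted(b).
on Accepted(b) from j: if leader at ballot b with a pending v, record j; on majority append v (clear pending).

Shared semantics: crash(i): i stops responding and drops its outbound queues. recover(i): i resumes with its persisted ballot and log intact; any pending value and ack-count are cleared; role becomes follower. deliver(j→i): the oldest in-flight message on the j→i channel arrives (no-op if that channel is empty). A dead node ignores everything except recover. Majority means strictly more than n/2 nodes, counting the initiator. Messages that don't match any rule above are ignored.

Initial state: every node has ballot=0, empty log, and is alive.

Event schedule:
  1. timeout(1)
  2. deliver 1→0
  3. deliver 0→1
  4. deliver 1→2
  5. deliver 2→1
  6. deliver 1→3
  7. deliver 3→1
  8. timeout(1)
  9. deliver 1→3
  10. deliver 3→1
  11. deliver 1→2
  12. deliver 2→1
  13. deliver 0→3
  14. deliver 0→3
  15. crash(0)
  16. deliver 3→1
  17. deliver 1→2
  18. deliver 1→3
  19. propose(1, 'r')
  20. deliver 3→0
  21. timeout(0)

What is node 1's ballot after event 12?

9

step 1 timeout(1): 1={cand,b=5,log=-}
step 2 deliver 1→0: 0={foll,b=5,log=-}
step 3 deliver 0→1: —
step 4 deliver 1→2: 2={foll,b=5,log=-}
step 5 deliver 2→1: 1={lead,b=5,log=-}
step 6 deliver 1→3: 3={foll,b=5,log=-}
step 7 deliver 3→1: —
step 8 timeout(1): 1={cand,b=9,log=-}
step 9 deliver 1→3: 3={foll,b=9,log=-}
step 10 deliver 3→1: —
step 11 deliver 1→2: 2={foll,b=9,log=-}
step 12 deliver 2→1: 1={lead,b=9,log=-}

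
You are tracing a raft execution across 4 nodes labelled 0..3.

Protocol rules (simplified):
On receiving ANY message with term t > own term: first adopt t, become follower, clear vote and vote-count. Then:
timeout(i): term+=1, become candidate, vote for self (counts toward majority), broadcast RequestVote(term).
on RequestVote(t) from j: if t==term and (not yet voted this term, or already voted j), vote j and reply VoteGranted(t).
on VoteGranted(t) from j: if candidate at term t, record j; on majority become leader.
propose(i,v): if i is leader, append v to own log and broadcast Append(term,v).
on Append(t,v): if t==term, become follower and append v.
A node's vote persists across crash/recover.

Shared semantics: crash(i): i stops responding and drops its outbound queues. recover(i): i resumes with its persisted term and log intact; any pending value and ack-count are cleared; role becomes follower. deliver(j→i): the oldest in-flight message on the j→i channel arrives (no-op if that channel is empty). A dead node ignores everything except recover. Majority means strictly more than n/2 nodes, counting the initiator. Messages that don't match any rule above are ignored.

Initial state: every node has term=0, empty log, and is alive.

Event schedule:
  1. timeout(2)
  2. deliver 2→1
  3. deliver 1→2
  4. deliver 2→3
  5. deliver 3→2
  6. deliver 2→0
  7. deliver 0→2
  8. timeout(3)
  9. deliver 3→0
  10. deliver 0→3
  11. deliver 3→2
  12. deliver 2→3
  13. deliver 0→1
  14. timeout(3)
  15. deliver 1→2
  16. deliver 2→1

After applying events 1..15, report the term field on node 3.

step 1 timeout(2): 2={cand,t=1,log=-}
step 2 deliver 2→1: 1={foll,t=1,log=-}
step 3 deliver 1→2: —
step 4 deliver 2→3: 3={foll,t=1,log=-}
step 5 deliver 3→2: 2={lead,t=1,log=-}
step 6 deliver 2→0: 0={foll,t=1,log=-}
step 7 deliver 0→2: —
step 8 timeout(3): 3={cand,t=2,log=-}
step 9 deliver 3→0: 0={foll,t=2,log=-}
step 10 deliver 0→3: —
step 11 deliver 3→2: 2={foll,t=2,log=-}
step 12 deliver 2→3: 3={lead,t=2,log=-}
step 13 deliver 0→1: —
step 14 timeout(3): 3={cand,t=3,log=-}
step 15 deliver 1→2: —

3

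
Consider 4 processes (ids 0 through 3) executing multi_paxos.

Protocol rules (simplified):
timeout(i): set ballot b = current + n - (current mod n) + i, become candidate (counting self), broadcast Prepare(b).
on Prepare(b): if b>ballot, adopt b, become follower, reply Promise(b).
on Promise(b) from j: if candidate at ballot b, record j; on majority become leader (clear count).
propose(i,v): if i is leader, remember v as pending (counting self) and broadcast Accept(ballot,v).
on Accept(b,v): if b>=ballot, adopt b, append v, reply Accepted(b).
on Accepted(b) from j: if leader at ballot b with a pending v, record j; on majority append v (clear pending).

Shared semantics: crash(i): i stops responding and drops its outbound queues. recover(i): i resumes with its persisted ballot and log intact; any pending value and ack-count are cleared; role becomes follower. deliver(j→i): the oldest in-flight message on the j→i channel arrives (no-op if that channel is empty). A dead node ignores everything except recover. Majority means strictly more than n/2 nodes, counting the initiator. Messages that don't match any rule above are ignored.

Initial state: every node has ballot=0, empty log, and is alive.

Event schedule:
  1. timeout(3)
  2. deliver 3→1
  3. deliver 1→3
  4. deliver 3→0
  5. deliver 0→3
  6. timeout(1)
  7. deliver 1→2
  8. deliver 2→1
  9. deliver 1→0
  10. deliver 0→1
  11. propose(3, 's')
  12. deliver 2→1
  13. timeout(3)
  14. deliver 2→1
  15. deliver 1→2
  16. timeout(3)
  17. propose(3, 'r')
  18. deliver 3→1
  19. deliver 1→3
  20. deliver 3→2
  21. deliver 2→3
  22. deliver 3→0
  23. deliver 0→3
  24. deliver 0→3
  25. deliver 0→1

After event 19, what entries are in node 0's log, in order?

[1] timeout(3) → N3(cand b7 [-])
[2] deliver 3→1 → N1(foll b7 [-])
[3] deliver 1→3 → ∅
[4] deliver 3→0 → N0(foll b7 [-])
[5] deliver 0→3 → N3(lead b7 [-])
[6] timeout(1) → N1(cand b9 [-])
[7] deliver 1→2 → N2(foll b9 [-])
[8] deliver 2→1 → ∅
[9] deliver 1→0 → N0(foll b9 [-])
[10] deliver 0→1 → N1(lead b9 [-])
[11] propose(3,'s') → ∅
[12] deliver 2→1 → ∅
[13] timeout(3) → N3(cand b11 [-])
[14] deliver 2→1 → ∅
[15] deliver 1→2 → ∅
[16] timeout(3) → N3(cand b15 [-])
[17] propose(3,'r') → ∅
[18] deliver 3→1 → ∅
[19] deliver 1→3 → ∅

empty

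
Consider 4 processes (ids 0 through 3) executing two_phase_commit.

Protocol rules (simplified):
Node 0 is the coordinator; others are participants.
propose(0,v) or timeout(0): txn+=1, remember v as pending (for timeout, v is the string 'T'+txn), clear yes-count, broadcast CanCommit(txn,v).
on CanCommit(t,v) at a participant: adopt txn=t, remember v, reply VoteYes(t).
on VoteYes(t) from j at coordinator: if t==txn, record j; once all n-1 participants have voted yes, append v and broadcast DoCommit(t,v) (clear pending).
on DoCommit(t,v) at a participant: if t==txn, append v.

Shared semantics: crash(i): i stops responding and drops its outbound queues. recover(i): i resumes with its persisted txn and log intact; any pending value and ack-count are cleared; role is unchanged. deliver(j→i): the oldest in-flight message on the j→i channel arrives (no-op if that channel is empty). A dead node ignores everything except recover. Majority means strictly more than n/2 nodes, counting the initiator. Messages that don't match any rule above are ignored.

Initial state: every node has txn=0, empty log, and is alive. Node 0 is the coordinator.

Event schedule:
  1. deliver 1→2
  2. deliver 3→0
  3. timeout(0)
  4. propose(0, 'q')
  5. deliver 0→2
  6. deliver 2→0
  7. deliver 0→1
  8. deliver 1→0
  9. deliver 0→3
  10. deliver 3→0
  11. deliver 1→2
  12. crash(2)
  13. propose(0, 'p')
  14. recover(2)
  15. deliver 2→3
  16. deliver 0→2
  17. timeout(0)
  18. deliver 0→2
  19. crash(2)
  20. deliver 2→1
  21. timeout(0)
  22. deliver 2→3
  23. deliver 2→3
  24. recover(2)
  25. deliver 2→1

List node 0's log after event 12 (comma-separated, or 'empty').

empty

1. deliver 1→2:  nop
2. deliver 3→0:  nop
3. timeout(0):  <0:coor t1 ->
4. propose(0,'q'):  <0:coor t2 ->
5. deliver 0→2:  <2:part t1 ->
6. deliver 2→0:  nop
7. deliver 0→1:  <1:part t1 ->
8. deliver 1→0:  nop
9. deliver 0→3:  <3:part t1 ->
10. deliver 3→0:  nop
11. deliver 1→2:  nop
12. crash(2):  <2:✗part t1 ->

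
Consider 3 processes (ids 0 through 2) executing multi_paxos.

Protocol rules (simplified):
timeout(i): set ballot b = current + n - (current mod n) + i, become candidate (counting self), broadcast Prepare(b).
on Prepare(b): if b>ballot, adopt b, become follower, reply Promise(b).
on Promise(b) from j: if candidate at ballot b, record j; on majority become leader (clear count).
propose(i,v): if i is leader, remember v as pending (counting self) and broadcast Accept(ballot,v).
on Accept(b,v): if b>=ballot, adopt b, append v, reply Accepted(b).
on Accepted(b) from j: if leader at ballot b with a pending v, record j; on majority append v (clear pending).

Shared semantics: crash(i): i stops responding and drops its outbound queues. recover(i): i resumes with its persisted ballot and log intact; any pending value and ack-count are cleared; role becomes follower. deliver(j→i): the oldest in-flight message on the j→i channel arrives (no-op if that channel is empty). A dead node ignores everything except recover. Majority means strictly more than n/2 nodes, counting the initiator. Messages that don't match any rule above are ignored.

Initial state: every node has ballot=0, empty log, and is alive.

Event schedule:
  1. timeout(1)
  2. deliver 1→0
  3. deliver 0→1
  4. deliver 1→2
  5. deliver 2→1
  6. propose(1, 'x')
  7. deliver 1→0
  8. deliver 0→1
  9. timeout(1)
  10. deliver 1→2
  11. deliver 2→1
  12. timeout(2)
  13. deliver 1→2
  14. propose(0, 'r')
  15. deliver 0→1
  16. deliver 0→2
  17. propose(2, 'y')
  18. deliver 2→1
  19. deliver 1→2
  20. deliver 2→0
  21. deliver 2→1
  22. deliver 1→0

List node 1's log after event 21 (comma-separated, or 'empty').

x

after 1 — timeout(1): n1:cand/b4/[-]
after 2 — deliver 1→0: n0:foll/b4/[-]
after 3 — deliver 0→1: n1:lead/b4/[-]
after 4 — deliver 1→2: n2:foll/b4/[-]
after 5 — deliver 2→1: ·
after 6 — propose(1,'x'): ·
after 7 — deliver 1→0: n0:foll/b4/[x]
after 8 — deliver 0→1: n1:lead/b4/[x]
after 9 — timeout(1): n1:cand/b7/[x]
after 10 — deliver 1→2: n2:foll/b4/[x]
after 11 — deliver 2→1: ·
after 12 — timeout(2): n2:cand/b8/[x]
after 13 — deliver 1→2: ·
after 14 — propose(0,'r'): ·
after 15 — deliver 0→1: ·
after 16 — deliver 0→2: ·
after 17 — propose(2,'y'): ·
after 18 — deliver 2→1: n1:foll/b8/[x]
after 19 — deliver 1→2: n2:lead/b8/[x]
after 20 — deliver 2→0: n0:foll/b8/[x]
after 21 — deliver 2→1: ·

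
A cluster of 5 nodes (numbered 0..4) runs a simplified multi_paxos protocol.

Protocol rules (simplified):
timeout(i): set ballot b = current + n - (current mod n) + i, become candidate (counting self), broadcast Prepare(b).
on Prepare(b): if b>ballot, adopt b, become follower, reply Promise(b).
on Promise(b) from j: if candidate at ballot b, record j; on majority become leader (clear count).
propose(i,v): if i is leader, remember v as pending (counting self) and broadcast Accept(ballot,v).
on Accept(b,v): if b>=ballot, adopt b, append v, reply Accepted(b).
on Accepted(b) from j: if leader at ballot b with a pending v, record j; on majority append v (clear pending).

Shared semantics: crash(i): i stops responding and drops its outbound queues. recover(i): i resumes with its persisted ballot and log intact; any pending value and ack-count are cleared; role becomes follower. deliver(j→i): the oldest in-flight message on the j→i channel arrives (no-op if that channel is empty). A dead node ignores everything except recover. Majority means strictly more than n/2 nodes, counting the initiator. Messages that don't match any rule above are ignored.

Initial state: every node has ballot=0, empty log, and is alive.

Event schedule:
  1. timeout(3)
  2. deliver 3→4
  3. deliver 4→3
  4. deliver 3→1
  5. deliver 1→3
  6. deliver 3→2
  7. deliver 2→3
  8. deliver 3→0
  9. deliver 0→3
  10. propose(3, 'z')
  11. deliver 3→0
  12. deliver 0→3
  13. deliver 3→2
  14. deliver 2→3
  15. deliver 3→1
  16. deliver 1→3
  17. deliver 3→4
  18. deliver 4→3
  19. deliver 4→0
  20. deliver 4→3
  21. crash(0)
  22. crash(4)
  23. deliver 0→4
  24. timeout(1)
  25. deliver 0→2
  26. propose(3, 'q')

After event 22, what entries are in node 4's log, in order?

e1 timeout(3): 3[cand,b=8,-]
e2 deliver 3→4: 4[foll,b=8,-]
e3 deliver 4→3: ·
e4 deliver 3→1: 1[foll,b=8,-]
e5 deliver 1→3: 3[lead,b=8,-]
e6 deliver 3→2: 2[foll,b=8,-]
e7 deliver 2→3: ·
e8 deliver 3→0: 0[foll,b=8,-]
e9 deliver 0→3: ·
e10 propose(3,'z'): ·
e11 deliver 3→0: 0[foll,b=8,z]
e12 deliver 0→3: ·
e13 deliver 3→2: 2[foll,b=8,z]
e14 deliver 2→3: 3[lead,b=8,z]
e15 deliver 3→1: 1[foll,b=8,z]
e16 deliver 1→3: ·
e17 deliver 3→4: 4[foll,b=8,z]
e18 deliver 4→3: ·
e19 deliver 4→0: ·
e20 deliver 4→3: ·
e21 crash(0): 0[✗foll,b=8,z]
e22 crash(4): 4[✗foll,b=8,z]

z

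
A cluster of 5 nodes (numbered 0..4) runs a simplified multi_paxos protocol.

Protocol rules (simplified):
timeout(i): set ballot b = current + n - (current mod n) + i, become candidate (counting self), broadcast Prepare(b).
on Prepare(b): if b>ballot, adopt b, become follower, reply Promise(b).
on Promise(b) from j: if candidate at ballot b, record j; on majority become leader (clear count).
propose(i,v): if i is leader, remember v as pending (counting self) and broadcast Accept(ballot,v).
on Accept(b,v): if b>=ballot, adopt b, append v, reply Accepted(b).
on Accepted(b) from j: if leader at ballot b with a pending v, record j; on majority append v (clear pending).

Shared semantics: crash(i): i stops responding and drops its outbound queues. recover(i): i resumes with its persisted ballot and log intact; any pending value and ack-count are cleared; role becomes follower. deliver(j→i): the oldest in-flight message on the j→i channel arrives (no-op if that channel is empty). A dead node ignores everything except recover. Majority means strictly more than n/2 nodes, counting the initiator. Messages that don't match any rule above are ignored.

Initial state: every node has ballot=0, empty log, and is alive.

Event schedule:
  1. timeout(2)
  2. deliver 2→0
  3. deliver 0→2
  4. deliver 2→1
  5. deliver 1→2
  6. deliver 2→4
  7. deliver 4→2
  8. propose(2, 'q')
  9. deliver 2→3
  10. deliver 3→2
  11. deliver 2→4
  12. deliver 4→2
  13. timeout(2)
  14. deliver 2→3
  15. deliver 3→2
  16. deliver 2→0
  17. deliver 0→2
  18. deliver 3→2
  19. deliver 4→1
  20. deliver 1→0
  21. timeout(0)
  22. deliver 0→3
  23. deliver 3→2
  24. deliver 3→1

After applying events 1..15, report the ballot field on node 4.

1. timeout(2):  <2:cand b7 ->
2. deliver 2→0:  <0:foll b7 ->
3. deliver 0→2:  nop
4. deliver 2→1:  <1:foll b7 ->
5. deliver 1→2:  <2:lead b7 ->
6. deliver 2→4:  <4:foll b7 ->
7. deliver 4→2:  nop
8. propose(2,'q'):  nop
9. deliver 2→3:  <3:foll b7 ->
10. deliver 3→2:  nop
11. deliver 2→4:  <4:foll b7 q>
12. deliver 4→2:  nop
13. timeout(2):  <2:cand b12 ->
14. deliver 2→3:  <3:foll b7 q>
15. deliver 3→2:  nop

7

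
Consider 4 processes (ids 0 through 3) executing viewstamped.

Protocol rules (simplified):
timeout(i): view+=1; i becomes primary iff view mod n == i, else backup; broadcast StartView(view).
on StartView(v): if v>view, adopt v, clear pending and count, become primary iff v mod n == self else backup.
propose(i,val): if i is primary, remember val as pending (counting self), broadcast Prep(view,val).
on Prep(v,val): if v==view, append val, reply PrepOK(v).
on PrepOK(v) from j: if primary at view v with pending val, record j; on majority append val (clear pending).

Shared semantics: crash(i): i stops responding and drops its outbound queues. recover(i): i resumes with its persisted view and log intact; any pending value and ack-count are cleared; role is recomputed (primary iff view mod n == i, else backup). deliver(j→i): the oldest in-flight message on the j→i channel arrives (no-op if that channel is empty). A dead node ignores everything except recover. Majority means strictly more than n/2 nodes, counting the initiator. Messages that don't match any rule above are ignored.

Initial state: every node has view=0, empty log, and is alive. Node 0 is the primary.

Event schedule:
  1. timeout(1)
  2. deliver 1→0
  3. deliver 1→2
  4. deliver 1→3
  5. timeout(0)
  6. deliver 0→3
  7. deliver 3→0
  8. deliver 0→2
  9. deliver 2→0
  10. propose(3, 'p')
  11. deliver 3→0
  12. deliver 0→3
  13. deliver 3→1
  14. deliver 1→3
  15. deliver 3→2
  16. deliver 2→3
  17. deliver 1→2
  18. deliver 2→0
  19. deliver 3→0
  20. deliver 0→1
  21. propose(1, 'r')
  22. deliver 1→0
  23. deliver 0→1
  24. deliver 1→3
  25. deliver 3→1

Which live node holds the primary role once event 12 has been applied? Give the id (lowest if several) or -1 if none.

1

[1] timeout(1) → N1(prim v1 [-])
[2] deliver 1→0 → N0(back v1 [-])
[3] deliver 1→2 → N2(back v1 [-])
[4] deliver 1→3 → N3(back v1 [-])
[5] timeout(0) → N0(back v2 [-])
[6] deliver 0→3 → N3(back v2 [-])
[7] deliver 3→0 → ∅
[8] deliver 0→2 → N2(prim v2 [-])
[9] deliver 2→0 → ∅
[10] propose(3,'p') → ∅
[11] deliver 3→0 → ∅
[12] deliver 0→3 → ∅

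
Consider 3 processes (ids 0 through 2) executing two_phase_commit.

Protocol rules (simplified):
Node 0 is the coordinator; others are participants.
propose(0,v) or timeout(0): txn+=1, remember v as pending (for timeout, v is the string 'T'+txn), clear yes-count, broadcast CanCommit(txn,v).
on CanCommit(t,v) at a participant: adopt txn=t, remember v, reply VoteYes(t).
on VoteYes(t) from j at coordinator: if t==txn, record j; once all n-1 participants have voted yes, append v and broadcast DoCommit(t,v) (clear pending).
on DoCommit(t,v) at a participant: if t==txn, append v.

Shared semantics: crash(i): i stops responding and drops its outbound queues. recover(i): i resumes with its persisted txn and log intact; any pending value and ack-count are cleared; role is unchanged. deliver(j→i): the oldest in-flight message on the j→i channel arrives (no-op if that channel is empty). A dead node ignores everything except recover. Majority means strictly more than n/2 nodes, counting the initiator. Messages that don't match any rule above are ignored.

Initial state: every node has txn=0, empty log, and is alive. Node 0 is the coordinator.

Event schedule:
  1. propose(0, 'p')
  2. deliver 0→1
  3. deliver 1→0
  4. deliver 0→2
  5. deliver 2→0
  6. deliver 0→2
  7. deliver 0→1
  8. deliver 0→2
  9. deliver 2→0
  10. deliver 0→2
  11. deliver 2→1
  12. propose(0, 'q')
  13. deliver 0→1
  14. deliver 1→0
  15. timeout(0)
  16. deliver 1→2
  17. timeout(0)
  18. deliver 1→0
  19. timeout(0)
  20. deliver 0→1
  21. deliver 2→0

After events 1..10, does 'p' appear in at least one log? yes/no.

after 1 — propose(0,'p'): n0:coor/t1/[-]
after 2 — deliver 0→1: n1:part/t1/[-]
after 3 — deliver 1→0: ·
after 4 — deliver 0→2: n2:part/t1/[-]
after 5 — deliver 2→0: n0:coor/t1/[p]
after 6 — deliver 0→2: n2:part/t1/[p]
after 7 — deliver 0→1: n1:part/t1/[p]
after 8 — deliver 0→2: ·
after 9 — deliver 2→0: ·
after 10 — deliver 0→2: ·

yes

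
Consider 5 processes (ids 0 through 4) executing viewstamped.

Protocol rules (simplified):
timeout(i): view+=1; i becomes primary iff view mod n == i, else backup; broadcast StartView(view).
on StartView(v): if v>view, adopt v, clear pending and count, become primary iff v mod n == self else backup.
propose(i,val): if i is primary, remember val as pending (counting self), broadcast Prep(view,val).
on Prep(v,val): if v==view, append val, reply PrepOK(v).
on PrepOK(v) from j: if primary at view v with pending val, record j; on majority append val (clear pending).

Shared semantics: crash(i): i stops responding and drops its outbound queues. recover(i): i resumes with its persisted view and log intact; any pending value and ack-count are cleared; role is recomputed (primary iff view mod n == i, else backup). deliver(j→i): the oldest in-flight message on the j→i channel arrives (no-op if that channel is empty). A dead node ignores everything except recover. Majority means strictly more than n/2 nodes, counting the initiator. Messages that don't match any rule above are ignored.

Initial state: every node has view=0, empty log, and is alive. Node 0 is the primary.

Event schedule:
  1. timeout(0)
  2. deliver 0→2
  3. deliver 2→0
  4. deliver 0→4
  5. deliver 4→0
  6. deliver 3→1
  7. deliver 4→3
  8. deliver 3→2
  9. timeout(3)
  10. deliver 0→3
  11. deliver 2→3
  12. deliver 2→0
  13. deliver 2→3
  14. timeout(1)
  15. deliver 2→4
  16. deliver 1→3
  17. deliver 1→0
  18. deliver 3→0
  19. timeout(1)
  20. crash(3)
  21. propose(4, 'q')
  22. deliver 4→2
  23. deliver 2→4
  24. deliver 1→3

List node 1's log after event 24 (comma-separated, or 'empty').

empty

step 1 timeout(0): 0={back,v=1,log=-}
step 2 deliver 0→2: 2={back,v=1,log=-}
step 3 deliver 2→0: —
step 4 deliver 0→4: 4={back,v=1,log=-}
step 5 deliver 4→0: —
step 6 deliver 3→1: —
step 7 deliver 4→3: —
step 8 deliver 3→2: —
step 9 timeout(3): 3={back,v=1,log=-}
step 10 deliver 0→3: —
step 11 deliver 2→3: —
step 12 deliver 2→0: —
step 13 deliver 2→3: —
step 14 timeout(1): 1={prim,v=1,log=-}
step 15 deliver 2→4: —
step 16 deliver 1→3: —
step 17 deliver 1→0: —
step 18 deliver 3→0: —
step 19 timeout(1): 1={back,v=2,log=-}
step 20 crash(3): 3={✗back,v=1,log=-}
step 21 propose(4,'q'): —
step 22 deliver 4→2: —
step 23 deliver 2→4: —
step 24 deliver 1→3: —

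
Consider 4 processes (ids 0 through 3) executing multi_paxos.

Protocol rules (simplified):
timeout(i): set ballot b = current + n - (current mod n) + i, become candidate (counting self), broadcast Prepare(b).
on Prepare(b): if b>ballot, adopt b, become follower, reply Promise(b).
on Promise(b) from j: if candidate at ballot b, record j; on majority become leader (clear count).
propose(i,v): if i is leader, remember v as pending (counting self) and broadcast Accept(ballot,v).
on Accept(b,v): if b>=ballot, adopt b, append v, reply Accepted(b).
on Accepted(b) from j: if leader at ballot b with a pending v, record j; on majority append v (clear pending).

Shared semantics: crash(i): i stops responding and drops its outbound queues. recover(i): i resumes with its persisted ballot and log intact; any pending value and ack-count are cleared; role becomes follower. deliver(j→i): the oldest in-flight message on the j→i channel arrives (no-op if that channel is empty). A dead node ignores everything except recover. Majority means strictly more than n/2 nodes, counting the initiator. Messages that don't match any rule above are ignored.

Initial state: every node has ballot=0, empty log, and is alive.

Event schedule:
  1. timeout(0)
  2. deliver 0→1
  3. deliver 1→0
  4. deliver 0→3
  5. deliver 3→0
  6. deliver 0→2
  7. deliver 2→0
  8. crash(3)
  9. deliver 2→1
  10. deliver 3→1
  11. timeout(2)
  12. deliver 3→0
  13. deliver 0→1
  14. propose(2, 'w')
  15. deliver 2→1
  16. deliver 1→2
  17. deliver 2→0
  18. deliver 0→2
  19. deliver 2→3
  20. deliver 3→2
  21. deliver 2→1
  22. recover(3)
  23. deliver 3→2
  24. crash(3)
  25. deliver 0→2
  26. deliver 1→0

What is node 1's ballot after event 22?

10

after 1 — timeout(0): n0:cand/b4/[-]
after 2 — deliver 0→1: n1:foll/b4/[-]
after 3 — deliver 1→0: ·
after 4 — deliver 0→3: n3:foll/b4/[-]
after 5 — deliver 3→0: n0:lead/b4/[-]
after 6 — deliver 0→2: n2:foll/b4/[-]
after 7 — deliver 2→0: ·
after 8 — crash(3): n3:✗foll/b4/[-]
after 9 — deliver 2→1: ·
after 10 — deliver 3→1: ·
after 11 — timeout(2): n2:cand/b10/[-]
after 12 — deliver 3→0: ·
after 13 — deliver 0→1: ·
after 14 — propose(2,'w'): ·
after 15 — deliver 2→1: n1:foll/b10/[-]
after 16 — deliver 1→2: ·
after 17 — deliver 2→0: n0:foll/b10/[-]
after 18 — deliver 0→2: n2:lead/b10/[-]
after 19 — deliver 2→3: ·
after 20 — deliver 3→2: ·
after 21 — deliver 2→1: ·
after 22 — recover(3): n3:foll/b4/[-]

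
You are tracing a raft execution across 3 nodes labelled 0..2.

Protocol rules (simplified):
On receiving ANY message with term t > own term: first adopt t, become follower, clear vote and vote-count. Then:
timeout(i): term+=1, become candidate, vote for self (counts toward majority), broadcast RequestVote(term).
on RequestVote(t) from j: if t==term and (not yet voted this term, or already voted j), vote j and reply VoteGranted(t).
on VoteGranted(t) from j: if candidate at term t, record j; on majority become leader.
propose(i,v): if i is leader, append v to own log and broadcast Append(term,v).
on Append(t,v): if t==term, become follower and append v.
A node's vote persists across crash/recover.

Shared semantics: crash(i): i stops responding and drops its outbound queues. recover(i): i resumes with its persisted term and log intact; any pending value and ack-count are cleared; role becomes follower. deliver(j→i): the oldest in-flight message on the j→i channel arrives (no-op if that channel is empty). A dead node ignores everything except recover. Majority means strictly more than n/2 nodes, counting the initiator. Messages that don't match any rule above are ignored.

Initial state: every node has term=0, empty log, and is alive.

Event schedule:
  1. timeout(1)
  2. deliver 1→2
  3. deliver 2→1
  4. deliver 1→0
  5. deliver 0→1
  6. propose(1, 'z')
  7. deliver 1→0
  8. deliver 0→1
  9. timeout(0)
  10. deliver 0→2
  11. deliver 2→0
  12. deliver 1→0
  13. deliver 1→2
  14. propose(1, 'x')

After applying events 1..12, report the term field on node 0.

2

step 1 timeout(1): 1={cand,t=1,log=-}
step 2 deliver 1→2: 2={foll,t=1,log=-}
step 3 deliver 2→1: 1={lead,t=1,log=-}
step 4 deliver 1→0: 0={foll,t=1,log=-}
step 5 deliver 0→1: —
step 6 propose(1,'z'): 1={lead,t=1,log=z}
step 7 deliver 1→0: 0={foll,t=1,log=z}
step 8 deliver 0→1: —
step 9 timeout(0): 0={cand,t=2,log=z}
step 10 deliver 0→2: 2={foll,t=2,log=-}
step 11 deliver 2→0: 0={lead,t=2,log=z}
step 12 deliver 1→0: —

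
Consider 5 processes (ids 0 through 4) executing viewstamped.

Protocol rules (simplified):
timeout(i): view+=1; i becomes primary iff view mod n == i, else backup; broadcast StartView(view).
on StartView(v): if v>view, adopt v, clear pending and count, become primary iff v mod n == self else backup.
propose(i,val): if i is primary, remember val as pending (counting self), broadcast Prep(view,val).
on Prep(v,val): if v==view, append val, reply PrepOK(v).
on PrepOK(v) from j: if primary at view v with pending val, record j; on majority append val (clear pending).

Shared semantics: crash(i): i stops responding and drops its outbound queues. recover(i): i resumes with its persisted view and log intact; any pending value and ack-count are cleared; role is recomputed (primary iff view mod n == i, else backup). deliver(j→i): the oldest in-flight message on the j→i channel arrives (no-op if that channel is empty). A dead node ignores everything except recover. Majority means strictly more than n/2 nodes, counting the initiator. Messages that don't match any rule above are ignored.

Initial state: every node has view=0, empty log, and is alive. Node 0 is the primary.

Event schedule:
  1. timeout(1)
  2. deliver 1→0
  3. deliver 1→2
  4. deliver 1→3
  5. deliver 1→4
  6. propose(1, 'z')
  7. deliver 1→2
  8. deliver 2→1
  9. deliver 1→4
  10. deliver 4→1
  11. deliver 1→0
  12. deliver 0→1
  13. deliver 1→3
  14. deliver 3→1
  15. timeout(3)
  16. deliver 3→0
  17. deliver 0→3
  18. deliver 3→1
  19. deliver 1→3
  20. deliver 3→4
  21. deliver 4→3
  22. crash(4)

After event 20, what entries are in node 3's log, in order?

e1 timeout(1): 1[prim,v=1,-]
e2 deliver 1→0: 0[back,v=1,-]
e3 deliver 1→2: 2[back,v=1,-]
e4 deliver 1→3: 3[back,v=1,-]
e5 deliver 1→4: 4[back,v=1,-]
e6 propose(1,'z'): ·
e7 deliver 1→2: 2[back,v=1,z]
e8 deliver 2→1: ·
e9 deliver 1→4: 4[back,v=1,z]
e10 deliver 4→1: 1[prim,v=1,z]
e11 deliver 1→0: 0[back,v=1,z]
e12 deliver 0→1: ·
e13 deliver 1→3: 3[back,v=1,z]
e14 deliver 3→1: ·
e15 timeout(3): 3[back,v=2,z]
e16 deliver 3→0: 0[back,v=2,z]
e17 deliver 0→3: ·
e18 deliver 3→1: 1[back,v=2,z]
e19 deliver 1→3: ·
e20 deliver 3→4: 4[back,v=2,z]

z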